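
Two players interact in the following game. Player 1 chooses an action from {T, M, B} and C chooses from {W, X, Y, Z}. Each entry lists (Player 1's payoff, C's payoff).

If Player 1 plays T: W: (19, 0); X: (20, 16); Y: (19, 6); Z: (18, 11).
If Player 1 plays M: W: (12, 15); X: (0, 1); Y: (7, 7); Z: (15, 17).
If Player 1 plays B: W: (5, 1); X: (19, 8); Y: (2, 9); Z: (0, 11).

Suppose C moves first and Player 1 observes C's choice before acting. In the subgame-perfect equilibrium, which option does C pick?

X

Work backward from Player 1's decision.
- W: Player 1 compares 19, 12, 5 and picks T; C would get 0.
- X: Player 1 compares 20, 0, 19 and picks T; C would get 16.
- Y: Player 1 compares 19, 7, 2 and picks T; C would get 6.
- Z: Player 1 compares 18, 15, 0 and picks T; C would get 11.
Among 0, 16, 6, 11, the best is 16 at X. Subgame-perfect outcome: (T, X) with payoffs (20, 16).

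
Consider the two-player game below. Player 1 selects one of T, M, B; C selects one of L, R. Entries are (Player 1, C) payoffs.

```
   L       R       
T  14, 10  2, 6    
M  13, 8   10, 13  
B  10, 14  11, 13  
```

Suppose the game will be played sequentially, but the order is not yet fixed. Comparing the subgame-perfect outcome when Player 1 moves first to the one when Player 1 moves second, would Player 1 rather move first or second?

first

If Player 1 leads: C's best replies are T→L, M→R, B→L; Player 1's induced payoffs 14, 10, 10; outcome (T, L), payoffs (14, 10).
If C leads: Player 1's best replies are L→T, R→B; C's induced payoffs 10, 13; outcome (B, R), payoffs (11, 13).
Player 1 gets 14 moving first and 11 moving second, so Player 1 prefers to move first.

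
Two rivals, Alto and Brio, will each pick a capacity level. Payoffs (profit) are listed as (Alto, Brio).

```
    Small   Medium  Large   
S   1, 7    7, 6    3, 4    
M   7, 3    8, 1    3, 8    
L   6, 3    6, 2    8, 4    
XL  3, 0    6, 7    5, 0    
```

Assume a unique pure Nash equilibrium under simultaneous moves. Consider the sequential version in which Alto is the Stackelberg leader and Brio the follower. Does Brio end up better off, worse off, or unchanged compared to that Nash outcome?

unchanged

Work backward from Brio's decision.
- S: BR = Small, leader payoff 1.
- M: BR = Large, leader payoff 3.
- L: BR = Large, leader payoff 8.
- XL: BR = Medium, leader payoff 6.
Alto's induced payoffs are 1, 3, 8, 6, so Alto commits to L. Subgame-perfect outcome: (L, Large) with payoffs (8, 4).
For the simultaneous game, intersect best replies.
Alto's best replies: Small→M; Medium→M; Large→L.
Brio's best replies: S→Small; M→Large; L→Large; XL→Medium.
The unique mutual best reply is (L, Large), giving (8, 4).
Brio earns 4 sequentially versus 4 at the Nash outcome: unchanged.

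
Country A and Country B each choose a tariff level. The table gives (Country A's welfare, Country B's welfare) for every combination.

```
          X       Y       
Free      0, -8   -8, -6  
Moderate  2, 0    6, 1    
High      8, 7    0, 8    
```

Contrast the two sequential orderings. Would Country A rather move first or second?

If Country A leads: Country B's best replies are Free→Y, Moderate→Y, High→Y; Country A's induced payoffs -8, 6, 0; outcome (Moderate, Y), payoffs (6, 1).
If Country B leads: Country A's best replies are X→High, Y→Moderate; Country B's induced payoffs 7, 1; outcome (High, X), payoffs (8, 7).
Country A gets 6 moving first and 8 moving second, so Country A prefers to move second.

second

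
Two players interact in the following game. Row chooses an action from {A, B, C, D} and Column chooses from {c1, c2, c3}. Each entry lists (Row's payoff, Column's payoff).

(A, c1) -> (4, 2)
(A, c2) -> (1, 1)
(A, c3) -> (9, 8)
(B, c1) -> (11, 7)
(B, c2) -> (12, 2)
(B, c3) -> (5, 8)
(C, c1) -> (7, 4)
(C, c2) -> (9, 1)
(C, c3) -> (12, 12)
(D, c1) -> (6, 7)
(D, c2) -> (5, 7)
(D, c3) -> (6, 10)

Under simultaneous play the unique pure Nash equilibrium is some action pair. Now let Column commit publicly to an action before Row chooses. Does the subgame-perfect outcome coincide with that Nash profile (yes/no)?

yes

Work backward from Row's decision.
- c1: Row compares 4, 11, 7, 6 and picks B; Column would get 7.
- c2: Row compares 1, 12, 9, 5 and picks B; Column would get 2.
- c3: Row compares 9, 5, 12, 6 and picks C; Column would get 12.
Column's induced payoffs are 7, 2, 12, so Column commits to c3. Subgame-perfect outcome: (C, c3) with payoffs (12, 12).
Now find the simultaneous Nash equilibrium.
Row's best replies: c1→B; c2→B; c3→C.
Column's best replies: A→c3; B→c3; C→c3; D→c3.
Only (C, c3) has each player best-responding; Nash payoffs (12, 12).
Sequential outcome (C, c3) coincides with the Nash profile (C, c3).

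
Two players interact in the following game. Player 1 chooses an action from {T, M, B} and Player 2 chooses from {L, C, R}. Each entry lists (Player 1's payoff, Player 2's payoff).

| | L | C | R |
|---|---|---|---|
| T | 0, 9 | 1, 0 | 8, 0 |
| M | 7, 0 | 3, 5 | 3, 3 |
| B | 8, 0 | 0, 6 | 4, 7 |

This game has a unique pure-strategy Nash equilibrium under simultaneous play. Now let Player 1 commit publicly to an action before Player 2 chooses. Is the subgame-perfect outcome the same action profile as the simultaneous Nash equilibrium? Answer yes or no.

no

Player 2 best-responds to each possible Player 1 move:
- T: BR = L, leader payoff 0.
- M: BR = C, leader payoff 3.
- B: BR = R, leader payoff 4.
Player 1's induced payoffs are 0, 3, 4, so Player 1 commits to B. Subgame-perfect outcome: (B, R) with payoffs (4, 7).
For the simultaneous game, intersect best replies.
Player 1's best replies: L→B; C→M; R→T.
Player 2's best replies: T→L; M→C; B→R.
Only (M, C) has each player best-responding; Nash payoffs (3, 5).
Sequential outcome (B, R) differs from the Nash profile (M, C).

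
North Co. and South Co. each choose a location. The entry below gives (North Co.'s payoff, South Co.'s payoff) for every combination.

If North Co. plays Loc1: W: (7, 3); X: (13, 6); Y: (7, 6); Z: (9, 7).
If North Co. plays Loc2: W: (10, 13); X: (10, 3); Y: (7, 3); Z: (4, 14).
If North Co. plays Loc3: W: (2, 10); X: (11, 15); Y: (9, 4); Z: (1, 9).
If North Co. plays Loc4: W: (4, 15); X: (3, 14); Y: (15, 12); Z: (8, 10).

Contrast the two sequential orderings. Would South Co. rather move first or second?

second

If North Co. leads: South Co.'s best replies are Loc1→Z, Loc2→Z, Loc3→X, Loc4→W; North Co.'s induced payoffs 9, 4, 11, 4; outcome (Loc3, X), payoffs (11, 15).
If South Co. leads: North Co.'s best replies are W→Loc2, X→Loc1, Y→Loc4, Z→Loc1; South Co.'s induced payoffs 13, 6, 12, 7; outcome (Loc2, W), payoffs (10, 13).
South Co. gets 13 moving first and 15 moving second, so South Co. prefers to move second.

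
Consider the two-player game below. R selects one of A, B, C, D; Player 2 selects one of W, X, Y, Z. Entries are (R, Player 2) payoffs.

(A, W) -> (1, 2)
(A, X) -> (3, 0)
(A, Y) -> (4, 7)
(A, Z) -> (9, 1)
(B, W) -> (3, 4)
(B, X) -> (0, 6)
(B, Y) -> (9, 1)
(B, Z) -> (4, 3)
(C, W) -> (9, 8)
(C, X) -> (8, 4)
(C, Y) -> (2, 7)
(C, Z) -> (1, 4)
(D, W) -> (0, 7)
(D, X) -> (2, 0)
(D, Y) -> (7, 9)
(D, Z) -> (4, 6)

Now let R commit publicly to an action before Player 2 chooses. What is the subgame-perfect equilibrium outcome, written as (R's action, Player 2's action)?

(C, W)

Backward induction with R moving first.
- A → Player 2 plays Y (best of 2, 0, 7, 1); R gets 4.
- B → Player 2 plays X (best of 4, 6, 1, 3); R gets 0.
- C → Player 2 plays W (best of 8, 4, 7, 4); R gets 9.
- D → Player 2 plays Y (best of 7, 0, 9, 6); R gets 7.
Maximizing over 4, 0, 9, 7, R chooses C. Subgame-perfect outcome: (C, W) with payoffs (9, 8).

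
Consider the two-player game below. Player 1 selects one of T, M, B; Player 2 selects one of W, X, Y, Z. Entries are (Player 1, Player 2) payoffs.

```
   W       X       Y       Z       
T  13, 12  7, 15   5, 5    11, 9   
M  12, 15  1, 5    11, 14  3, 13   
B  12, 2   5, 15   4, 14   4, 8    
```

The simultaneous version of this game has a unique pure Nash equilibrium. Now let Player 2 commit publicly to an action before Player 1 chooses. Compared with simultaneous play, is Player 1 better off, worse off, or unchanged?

unchanged

Backward induction with Player 2 moving first.
- W: Player 1 compares 13, 12, 12 and picks T; Player 2 would get 12.
- X: Player 1 compares 7, 1, 5 and picks T; Player 2 would get 15.
- Y: Player 1 compares 5, 11, 4 and picks M; Player 2 would get 14.
- Z: Player 1 compares 11, 3, 4 and picks T; Player 2 would get 9.
Player 2's induced payoffs are 12, 15, 14, 9, so Player 2 commits to X. Subgame-perfect outcome: (T, X) with payoffs (7, 15).
Under simultaneous play:
Player 1's best replies: W→T; X→T; Y→M; Z→T.
Player 2's best replies: T→X; M→W; B→X.
The unique mutual best reply is (T, X), giving (7, 15).
Player 1 earns 7 sequentially versus 7 at the Nash outcome: unchanged.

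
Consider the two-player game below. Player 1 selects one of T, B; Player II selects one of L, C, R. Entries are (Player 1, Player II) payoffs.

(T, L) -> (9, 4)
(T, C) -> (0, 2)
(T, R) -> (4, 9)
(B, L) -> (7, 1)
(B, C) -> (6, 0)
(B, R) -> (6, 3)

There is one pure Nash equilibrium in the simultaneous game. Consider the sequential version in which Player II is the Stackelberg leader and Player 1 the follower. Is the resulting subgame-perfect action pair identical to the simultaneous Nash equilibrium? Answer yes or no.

Work backward from Player 1's decision.
- L: BR = T, leader payoff 4.
- C: BR = B, leader payoff 0.
- R: BR = B, leader payoff 3.
Among 4, 0, 3, the best is 4 at L. Subgame-perfect outcome: (T, L) with payoffs (9, 4).
Now find the simultaneous Nash equilibrium.
Player 1's best replies: L→T; C→B; R→B.
Player II's best replies: T→R; B→R.
The unique mutual best reply is (B, R), giving (6, 3).
Sequential outcome (T, L) differs from the Nash profile (B, R).

no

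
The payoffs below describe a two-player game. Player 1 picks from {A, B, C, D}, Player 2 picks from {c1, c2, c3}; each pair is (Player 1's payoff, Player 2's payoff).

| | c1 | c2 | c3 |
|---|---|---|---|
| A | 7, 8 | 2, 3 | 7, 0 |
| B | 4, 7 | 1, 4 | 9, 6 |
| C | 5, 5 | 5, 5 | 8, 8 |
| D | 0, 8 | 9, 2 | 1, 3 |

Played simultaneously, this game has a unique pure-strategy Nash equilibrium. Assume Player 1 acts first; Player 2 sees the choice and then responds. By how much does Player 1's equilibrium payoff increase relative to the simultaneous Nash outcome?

Work backward from Player 2's decision.
- A: BR = c1, leader payoff 7.
- B: BR = c1, leader payoff 4.
- C: BR = c3, leader payoff 8.
- D: BR = c1, leader payoff 0.
Among 7, 4, 8, 0, the best is 8 at C. Subgame-perfect outcome: (C, c3) with payoffs (8, 8).
For the simultaneous game, intersect best replies.
Player 1's best replies: c1→A; c2→D; c3→B.
Player 2's best replies: A→c1; B→c1; C→c3; D→c1.
Only (A, c1) has each player best-responding; Nash payoffs (7, 8).
Player 1's commitment gain: 8 − 7 = 1.

1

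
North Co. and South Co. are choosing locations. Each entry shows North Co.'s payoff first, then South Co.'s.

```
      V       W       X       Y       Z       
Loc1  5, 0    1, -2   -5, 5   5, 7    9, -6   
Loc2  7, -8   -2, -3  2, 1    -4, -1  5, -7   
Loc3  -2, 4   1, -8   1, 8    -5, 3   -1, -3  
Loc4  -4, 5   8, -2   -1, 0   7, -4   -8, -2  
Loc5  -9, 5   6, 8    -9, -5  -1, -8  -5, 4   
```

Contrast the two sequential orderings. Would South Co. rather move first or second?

second

If North Co. leads: South Co.'s best replies are Loc1→Y, Loc2→X, Loc3→X, Loc4→V, Loc5→W; North Co.'s induced payoffs 5, 2, 1, -4, 6; outcome (Loc5, W), payoffs (6, 8).
If South Co. leads: North Co.'s best replies are V→Loc2, W→Loc4, X→Loc2, Y→Loc4, Z→Loc1; South Co.'s induced payoffs -8, -2, 1, -4, -6; outcome (Loc2, X), payoffs (2, 1).
South Co. gets 1 moving first and 8 moving second, so South Co. prefers to move second.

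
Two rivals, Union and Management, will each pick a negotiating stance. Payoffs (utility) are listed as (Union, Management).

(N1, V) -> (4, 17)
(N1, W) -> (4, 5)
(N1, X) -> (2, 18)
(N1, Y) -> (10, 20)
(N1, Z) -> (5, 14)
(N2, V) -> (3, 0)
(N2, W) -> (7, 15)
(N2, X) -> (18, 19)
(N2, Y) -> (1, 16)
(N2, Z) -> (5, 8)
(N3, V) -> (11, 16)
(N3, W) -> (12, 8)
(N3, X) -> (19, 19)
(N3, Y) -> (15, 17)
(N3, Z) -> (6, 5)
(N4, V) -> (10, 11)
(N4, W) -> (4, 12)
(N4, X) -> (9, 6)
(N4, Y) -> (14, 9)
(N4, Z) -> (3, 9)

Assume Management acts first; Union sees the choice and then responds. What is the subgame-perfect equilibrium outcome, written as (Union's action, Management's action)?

(N3, X)

Union best-responds to each possible Management move:
- V: BR = N3, leader payoff 16.
- W: BR = N3, leader payoff 8.
- X: BR = N3, leader payoff 19.
- Y: BR = N3, leader payoff 17.
- Z: BR = N3, leader payoff 5.
Maximizing over 16, 8, 19, 17, 5, Management chooses X. Subgame-perfect outcome: (N3, X) with payoffs (19, 19).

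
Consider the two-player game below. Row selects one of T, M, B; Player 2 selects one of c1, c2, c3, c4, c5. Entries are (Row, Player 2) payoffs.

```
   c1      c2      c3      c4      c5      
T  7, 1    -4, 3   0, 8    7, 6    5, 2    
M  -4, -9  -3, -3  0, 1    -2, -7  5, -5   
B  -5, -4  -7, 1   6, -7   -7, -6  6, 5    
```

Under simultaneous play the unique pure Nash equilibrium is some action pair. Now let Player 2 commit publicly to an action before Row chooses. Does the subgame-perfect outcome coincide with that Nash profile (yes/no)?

Row best-responds to each possible Player 2 move:
- c1: BR = T, leader payoff 1.
- c2: BR = M, leader payoff -3.
- c3: BR = B, leader payoff -7.
- c4: BR = T, leader payoff 6.
- c5: BR = B, leader payoff 5.
Maximizing over 1, -3, -7, 6, 5, Player 2 chooses c4. Subgame-perfect outcome: (T, c4) with payoffs (7, 6).
Under simultaneous play:
Row's best replies: c1→T; c2→M; c3→B; c4→T; c5→B.
Player 2's best replies: T→c3; M→c3; B→c5.
Only (B, c5) has each player best-responding; Nash payoffs (6, 5).
Sequential outcome (T, c4) differs from the Nash profile (B, c5).

no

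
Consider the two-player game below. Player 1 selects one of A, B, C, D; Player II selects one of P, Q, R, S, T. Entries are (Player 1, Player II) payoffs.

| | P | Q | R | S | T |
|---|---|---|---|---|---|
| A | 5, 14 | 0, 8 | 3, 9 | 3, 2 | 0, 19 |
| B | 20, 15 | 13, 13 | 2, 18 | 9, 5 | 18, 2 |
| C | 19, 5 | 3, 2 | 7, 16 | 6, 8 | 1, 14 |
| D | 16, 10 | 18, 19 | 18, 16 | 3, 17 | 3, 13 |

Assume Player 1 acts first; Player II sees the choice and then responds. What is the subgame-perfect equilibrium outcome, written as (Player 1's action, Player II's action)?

(D, Q)

Player II best-responds to each possible Player 1 move:
- A: BR = T, leader payoff 0.
- B: BR = R, leader payoff 2.
- C: BR = R, leader payoff 7.
- D: BR = Q, leader payoff 18.
Among 0, 2, 7, 18, the best is 18 at D. Subgame-perfect outcome: (D, Q) with payoffs (18, 19).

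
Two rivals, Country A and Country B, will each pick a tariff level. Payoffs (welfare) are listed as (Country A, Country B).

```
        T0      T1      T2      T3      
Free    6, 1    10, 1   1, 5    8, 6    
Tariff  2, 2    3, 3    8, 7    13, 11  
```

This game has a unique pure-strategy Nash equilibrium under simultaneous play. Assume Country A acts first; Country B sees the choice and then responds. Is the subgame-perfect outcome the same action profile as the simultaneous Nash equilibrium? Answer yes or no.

yes

Backward induction with Country A moving first.
- Free: BR = T3, leader payoff 8.
- Tariff: BR = T3, leader payoff 13.
Country A's induced payoffs are 8, 13, so Country A commits to Tariff. Subgame-perfect outcome: (Tariff, T3) with payoffs (13, 11).
Now find the simultaneous Nash equilibrium.
Country A's best replies: T0→Free; T1→Free; T2→Tariff; T3→Tariff.
Country B's best replies: Free→T3; Tariff→T3.
The unique mutual best reply is (Tariff, T3), giving (13, 11).
Sequential outcome (Tariff, T3) coincides with the Nash profile (Tariff, T3).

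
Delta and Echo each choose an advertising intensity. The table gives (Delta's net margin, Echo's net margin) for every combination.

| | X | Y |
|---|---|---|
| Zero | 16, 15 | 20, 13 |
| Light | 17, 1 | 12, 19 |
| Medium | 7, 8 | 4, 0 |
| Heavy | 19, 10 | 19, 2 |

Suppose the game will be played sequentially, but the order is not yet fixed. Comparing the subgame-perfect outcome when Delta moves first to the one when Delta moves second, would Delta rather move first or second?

second

If Delta leads: Echo's best replies are Zero→X, Light→Y, Medium→X, Heavy→X; Delta's induced payoffs 16, 12, 7, 19; outcome (Heavy, X), payoffs (19, 10).
If Echo leads: Delta's best replies are X→Heavy, Y→Zero; Echo's induced payoffs 10, 13; outcome (Zero, Y), payoffs (20, 13).
Delta gets 19 moving first and 20 moving second, so Delta prefers to move second.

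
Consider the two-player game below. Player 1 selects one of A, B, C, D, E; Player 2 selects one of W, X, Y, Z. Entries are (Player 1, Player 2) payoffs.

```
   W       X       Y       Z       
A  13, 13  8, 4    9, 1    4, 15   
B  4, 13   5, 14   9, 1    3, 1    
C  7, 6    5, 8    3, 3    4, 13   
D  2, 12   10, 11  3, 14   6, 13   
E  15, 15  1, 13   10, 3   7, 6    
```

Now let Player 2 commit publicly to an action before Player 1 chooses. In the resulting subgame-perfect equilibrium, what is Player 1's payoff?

Player 1 best-responds to each possible Player 2 move:
- W → Player 1 plays E (best of 13, 4, 7, 2, 15); Player 2 gets 15.
- X → Player 1 plays D (best of 8, 5, 5, 10, 1); Player 2 gets 11.
- Y → Player 1 plays E (best of 9, 9, 3, 3, 10); Player 2 gets 3.
- Z → Player 1 plays E (best of 4, 3, 4, 6, 7); Player 2 gets 6.
Player 2's induced payoffs are 15, 11, 3, 6, so Player 2 commits to W. Subgame-perfect outcome: (E, W) with payoffs (15, 15).

15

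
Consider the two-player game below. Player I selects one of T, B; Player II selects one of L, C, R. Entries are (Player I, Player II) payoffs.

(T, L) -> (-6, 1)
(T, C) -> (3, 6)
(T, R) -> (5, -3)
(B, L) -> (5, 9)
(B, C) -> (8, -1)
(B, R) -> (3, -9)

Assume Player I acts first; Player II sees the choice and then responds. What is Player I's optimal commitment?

B

Player II best-responds to each possible Player I move:
- T: BR = C, leader payoff 3.
- B: BR = L, leader payoff 5.
Among 3, 5, the best is 5 at B. Subgame-perfect outcome: (B, L) with payoffs (5, 9).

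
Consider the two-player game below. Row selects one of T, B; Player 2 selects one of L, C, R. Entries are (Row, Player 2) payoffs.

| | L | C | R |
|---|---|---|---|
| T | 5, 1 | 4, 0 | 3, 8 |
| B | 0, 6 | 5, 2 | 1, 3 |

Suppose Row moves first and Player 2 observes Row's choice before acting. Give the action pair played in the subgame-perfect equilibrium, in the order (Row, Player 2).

(T, R)

Work backward from Player 2's decision.
- T: Player 2 compares 1, 0, 8 and picks R; Row would get 3.
- B: Player 2 compares 6, 2, 3 and picks L; Row would get 0.
Among 3, 0, the best is 3 at T. Subgame-perfect outcome: (T, R) with payoffs (3, 8).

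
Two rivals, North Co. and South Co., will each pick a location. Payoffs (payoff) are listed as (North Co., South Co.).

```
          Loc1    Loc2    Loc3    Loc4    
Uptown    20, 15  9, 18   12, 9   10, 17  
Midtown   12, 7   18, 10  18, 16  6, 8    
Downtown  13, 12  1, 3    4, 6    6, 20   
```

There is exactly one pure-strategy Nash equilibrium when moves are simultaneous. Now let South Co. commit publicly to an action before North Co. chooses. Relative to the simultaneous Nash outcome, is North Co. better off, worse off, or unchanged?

North Co. best-responds to each possible South Co. move:
- Loc1: North Co. compares 20, 12, 13 and picks Uptown; South Co. would get 15.
- Loc2: North Co. compares 9, 18, 1 and picks Midtown; South Co. would get 10.
- Loc3: North Co. compares 12, 18, 4 and picks Midtown; South Co. would get 16.
- Loc4: North Co. compares 10, 6, 6 and picks Uptown; South Co. would get 17.
South Co.'s induced payoffs are 15, 10, 16, 17, so South Co. commits to Loc4. Subgame-perfect outcome: (Uptown, Loc4) with payoffs (10, 17).
For the simultaneous game, intersect best replies.
North Co.'s best replies: Loc1→Uptown; Loc2→Midtown; Loc3→Midtown; Loc4→Uptown.
South Co.'s best replies: Uptown→Loc2; Midtown→Loc3; Downtown→Loc4.
The unique mutual best reply is (Midtown, Loc3), giving (18, 16).
North Co. earns 10 sequentially versus 18 at the Nash outcome: worse off.

worse off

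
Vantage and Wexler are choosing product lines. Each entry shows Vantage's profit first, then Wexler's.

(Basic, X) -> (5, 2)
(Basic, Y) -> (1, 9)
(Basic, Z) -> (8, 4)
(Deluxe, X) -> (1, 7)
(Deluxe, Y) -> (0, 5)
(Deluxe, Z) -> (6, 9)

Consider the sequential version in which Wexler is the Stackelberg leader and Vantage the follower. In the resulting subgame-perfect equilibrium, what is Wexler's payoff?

9

Work backward from Vantage's decision.
- X: Vantage compares 5, 1 and picks Basic; Wexler would get 2.
- Y: Vantage compares 1, 0 and picks Basic; Wexler would get 9.
- Z: Vantage compares 8, 6 and picks Basic; Wexler would get 4.
Wexler's induced payoffs are 2, 9, 4, so Wexler commits to Y. Subgame-perfect outcome: (Basic, Y) with payoffs (1, 9).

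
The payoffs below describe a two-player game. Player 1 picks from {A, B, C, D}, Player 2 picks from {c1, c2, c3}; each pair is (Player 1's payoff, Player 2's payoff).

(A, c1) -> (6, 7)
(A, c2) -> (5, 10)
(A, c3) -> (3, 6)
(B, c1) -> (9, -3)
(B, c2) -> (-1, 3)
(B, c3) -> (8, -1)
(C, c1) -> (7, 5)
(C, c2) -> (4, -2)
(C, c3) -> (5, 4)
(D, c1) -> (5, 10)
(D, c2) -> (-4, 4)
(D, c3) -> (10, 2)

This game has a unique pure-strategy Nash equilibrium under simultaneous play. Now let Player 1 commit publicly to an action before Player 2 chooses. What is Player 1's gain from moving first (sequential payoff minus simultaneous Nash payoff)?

Player 2 best-responds to each possible Player 1 move:
- A → Player 2 plays c2 (best of 7, 10, 6); Player 1 gets 5.
- B → Player 2 plays c2 (best of -3, 3, -1); Player 1 gets -1.
- C → Player 2 plays c1 (best of 5, -2, 4); Player 1 gets 7.
- D → Player 2 plays c1 (best of 10, 4, 2); Player 1 gets 5.
Player 1's induced payoffs are 5, -1, 7, 5, so Player 1 commits to C. Subgame-perfect outcome: (C, c1) with payoffs (7, 5).
For the simultaneous game, intersect best replies.
Player 1's best replies: c1→B; c2→A; c3→D.
Player 2's best replies: A→c2; B→c2; C→c1; D→c1.
The unique mutual best reply is (A, c2), giving (5, 10).
Player 1's commitment gain: 7 − 5 = 2.

2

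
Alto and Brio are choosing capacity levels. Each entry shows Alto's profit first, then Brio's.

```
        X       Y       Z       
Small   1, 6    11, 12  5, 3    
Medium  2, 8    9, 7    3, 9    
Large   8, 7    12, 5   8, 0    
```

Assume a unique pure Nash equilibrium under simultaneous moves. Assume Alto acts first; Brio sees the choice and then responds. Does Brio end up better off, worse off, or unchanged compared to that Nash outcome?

Work backward from Brio's decision.
- Small: Brio compares 6, 12, 3 and picks Y; Alto would get 11.
- Medium: Brio compares 8, 7, 9 and picks Z; Alto would get 3.
- Large: Brio compares 7, 5, 0 and picks X; Alto would get 8.
Alto's induced payoffs are 11, 3, 8, so Alto commits to Small. Subgame-perfect outcome: (Small, Y) with payoffs (11, 12).
Now find the simultaneous Nash equilibrium.
Alto's best replies: X→Large; Y→Large; Z→Large.
Brio's best replies: Small→Y; Medium→Z; Large→X.
The unique mutual best reply is (Large, X), giving (8, 7).
Brio earns 12 sequentially versus 7 at the Nash outcome: better off.

better off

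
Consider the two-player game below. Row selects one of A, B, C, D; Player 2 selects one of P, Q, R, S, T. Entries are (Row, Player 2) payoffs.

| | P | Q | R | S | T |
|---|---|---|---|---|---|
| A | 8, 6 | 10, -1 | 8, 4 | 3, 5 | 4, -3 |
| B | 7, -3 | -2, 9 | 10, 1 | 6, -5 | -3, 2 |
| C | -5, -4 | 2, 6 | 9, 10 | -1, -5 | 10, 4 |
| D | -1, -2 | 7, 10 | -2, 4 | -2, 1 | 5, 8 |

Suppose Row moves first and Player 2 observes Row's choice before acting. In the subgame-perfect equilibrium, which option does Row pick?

C

Player 2 best-responds to each possible Row move:
- A: Player 2 compares 6, -1, 4, 5, -3 and picks P; Row would get 8.
- B: Player 2 compares -3, 9, 1, -5, 2 and picks Q; Row would get -2.
- C: Player 2 compares -4, 6, 10, -5, 4 and picks R; Row would get 9.
- D: Player 2 compares -2, 10, 4, 1, 8 and picks Q; Row would get 7.
Row's induced payoffs are 8, -2, 9, 7, so Row commits to C. Subgame-perfect outcome: (C, R) with payoffs (9, 10).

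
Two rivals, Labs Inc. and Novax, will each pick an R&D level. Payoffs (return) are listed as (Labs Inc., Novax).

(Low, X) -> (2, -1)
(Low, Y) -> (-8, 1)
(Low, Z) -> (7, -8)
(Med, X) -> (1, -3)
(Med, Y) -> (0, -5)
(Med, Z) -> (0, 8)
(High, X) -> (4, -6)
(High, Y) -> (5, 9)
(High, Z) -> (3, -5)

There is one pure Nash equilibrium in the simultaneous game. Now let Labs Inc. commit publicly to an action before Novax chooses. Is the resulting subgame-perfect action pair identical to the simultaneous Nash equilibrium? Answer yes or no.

yes

Backward induction with Labs Inc. moving first.
- Low: BR = Y, leader payoff -8.
- Med: BR = Z, leader payoff 0.
- High: BR = Y, leader payoff 5.
Labs Inc.'s induced payoffs are -8, 0, 5, so Labs Inc. commits to High. Subgame-perfect outcome: (High, Y) with payoffs (5, 9).
Now find the simultaneous Nash equilibrium.
Labs Inc.'s best replies: X→High; Y→High; Z→Low.
Novax's best replies: Low→Y; Med→Z; High→Y.
Only (High, Y) has each player best-responding; Nash payoffs (5, 9).
Sequential outcome (High, Y) coincides with the Nash profile (High, Y).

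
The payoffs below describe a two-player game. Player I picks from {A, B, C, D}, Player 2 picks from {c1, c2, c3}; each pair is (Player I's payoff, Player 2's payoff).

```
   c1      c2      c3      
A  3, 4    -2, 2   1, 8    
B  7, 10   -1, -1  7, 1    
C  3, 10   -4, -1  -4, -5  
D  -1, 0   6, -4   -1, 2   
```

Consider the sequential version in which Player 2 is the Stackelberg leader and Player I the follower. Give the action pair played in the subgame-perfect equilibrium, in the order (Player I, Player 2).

Work backward from Player I's decision.
- c1: BR = B, leader payoff 10.
- c2: BR = D, leader payoff -4.
- c3: BR = B, leader payoff 1.
Player 2's induced payoffs are 10, -4, 1, so Player 2 commits to c1. Subgame-perfect outcome: (B, c1) with payoffs (7, 10).

(B, c1)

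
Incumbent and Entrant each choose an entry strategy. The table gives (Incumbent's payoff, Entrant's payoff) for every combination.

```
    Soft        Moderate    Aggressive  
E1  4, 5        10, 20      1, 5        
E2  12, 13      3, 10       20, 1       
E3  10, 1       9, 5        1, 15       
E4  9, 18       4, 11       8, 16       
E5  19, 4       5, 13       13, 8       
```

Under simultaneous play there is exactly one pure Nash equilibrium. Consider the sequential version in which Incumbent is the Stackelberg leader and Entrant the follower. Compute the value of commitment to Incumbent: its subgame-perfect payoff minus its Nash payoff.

2

Entrant best-responds to each possible Incumbent move:
- E1: BR = Moderate, leader payoff 10.
- E2: BR = Soft, leader payoff 12.
- E3: BR = Aggressive, leader payoff 1.
- E4: BR = Soft, leader payoff 9.
- E5: BR = Moderate, leader payoff 5.
Incumbent's induced payoffs are 10, 12, 1, 9, 5, so Incumbent commits to E2. Subgame-perfect outcome: (E2, Soft) with payoffs (12, 13).
For the simultaneous game, intersect best replies.
Incumbent's best replies: Soft→E5; Moderate→E1; Aggressive→E2.
Entrant's best replies: E1→Moderate; E2→Soft; E3→Aggressive; E4→Soft; E5→Moderate.
The unique mutual best reply is (E1, Moderate), giving (10, 20).
Incumbent's commitment gain: 12 − 10 = 2.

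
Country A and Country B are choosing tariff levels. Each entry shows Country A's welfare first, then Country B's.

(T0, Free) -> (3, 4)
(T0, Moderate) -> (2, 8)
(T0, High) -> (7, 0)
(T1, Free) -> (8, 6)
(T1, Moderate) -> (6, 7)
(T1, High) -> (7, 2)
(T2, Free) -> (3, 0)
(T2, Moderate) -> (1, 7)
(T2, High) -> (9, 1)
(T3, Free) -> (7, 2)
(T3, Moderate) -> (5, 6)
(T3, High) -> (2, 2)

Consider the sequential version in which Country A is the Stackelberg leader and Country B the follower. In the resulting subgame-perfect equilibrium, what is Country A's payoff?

Work backward from Country B's decision.
- T0: Country B compares 4, 8, 0 and picks Moderate; Country A would get 2.
- T1: Country B compares 6, 7, 2 and picks Moderate; Country A would get 6.
- T2: Country B compares 0, 7, 1 and picks Moderate; Country A would get 1.
- T3: Country B compares 2, 6, 2 and picks Moderate; Country A would get 5.
Among 2, 6, 1, 5, the best is 6 at T1. Subgame-perfect outcome: (T1, Moderate) with payoffs (6, 7).

6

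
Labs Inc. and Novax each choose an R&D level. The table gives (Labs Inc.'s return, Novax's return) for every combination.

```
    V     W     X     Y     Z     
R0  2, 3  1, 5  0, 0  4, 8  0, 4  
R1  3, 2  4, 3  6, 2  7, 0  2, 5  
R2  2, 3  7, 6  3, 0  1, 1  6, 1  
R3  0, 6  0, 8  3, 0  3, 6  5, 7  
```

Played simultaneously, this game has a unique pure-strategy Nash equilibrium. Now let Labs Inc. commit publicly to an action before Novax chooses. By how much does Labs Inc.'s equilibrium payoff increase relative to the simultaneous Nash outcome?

Backward induction with Labs Inc. moving first.
- R0 → Novax plays Y (best of 3, 5, 0, 8, 4); Labs Inc. gets 4.
- R1 → Novax plays Z (best of 2, 3, 2, 0, 5); Labs Inc. gets 2.
- R2 → Novax plays W (best of 3, 6, 0, 1, 1); Labs Inc. gets 7.
- R3 → Novax plays W (best of 6, 8, 0, 6, 7); Labs Inc. gets 0.
Labs Inc.'s induced payoffs are 4, 2, 7, 0, so Labs Inc. commits to R2. Subgame-perfect outcome: (R2, W) with payoffs (7, 6).
For the simultaneous game, intersect best replies.
Labs Inc.'s best replies: V→R1; W→R2; X→R1; Y→R1; Z→R2.
Novax's best replies: R0→Y; R1→Z; R2→W; R3→W.
Only (R2, W) has each player best-responding; Nash payoffs (7, 6).
Labs Inc.'s commitment gain: 7 − 7 = 0.

0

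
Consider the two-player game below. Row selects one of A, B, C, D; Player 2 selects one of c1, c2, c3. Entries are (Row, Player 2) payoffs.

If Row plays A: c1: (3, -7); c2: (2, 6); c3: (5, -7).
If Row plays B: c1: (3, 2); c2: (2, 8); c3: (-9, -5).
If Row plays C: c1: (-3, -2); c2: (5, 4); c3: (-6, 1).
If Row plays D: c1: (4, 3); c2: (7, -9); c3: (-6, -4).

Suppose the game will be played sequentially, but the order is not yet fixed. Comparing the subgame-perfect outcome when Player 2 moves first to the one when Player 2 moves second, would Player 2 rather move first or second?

If Row leads: Player 2's best replies are A→c2, B→c2, C→c2, D→c1; Row's induced payoffs 2, 2, 5, 4; outcome (C, c2), payoffs (5, 4).
If Player 2 leads: Row's best replies are c1→D, c2→D, c3→A; Player 2's induced payoffs 3, -9, -7; outcome (D, c1), payoffs (4, 3).
Player 2 gets 3 moving first and 4 moving second, so Player 2 prefers to move second.

second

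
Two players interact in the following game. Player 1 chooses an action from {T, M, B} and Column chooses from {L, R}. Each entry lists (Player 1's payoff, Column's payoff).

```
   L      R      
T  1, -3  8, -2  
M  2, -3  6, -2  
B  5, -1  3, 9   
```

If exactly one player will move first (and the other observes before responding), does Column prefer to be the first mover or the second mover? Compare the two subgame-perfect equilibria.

If Player 1 leads: Column's best replies are T→R, M→R, B→R; Player 1's induced payoffs 8, 6, 3; outcome (T, R), payoffs (8, -2).
If Column leads: Player 1's best replies are L→B, R→T; Column's induced payoffs -1, -2; outcome (B, L), payoffs (5, -1).
Column gets -1 moving first and -2 moving second, so Column prefers to move first.

first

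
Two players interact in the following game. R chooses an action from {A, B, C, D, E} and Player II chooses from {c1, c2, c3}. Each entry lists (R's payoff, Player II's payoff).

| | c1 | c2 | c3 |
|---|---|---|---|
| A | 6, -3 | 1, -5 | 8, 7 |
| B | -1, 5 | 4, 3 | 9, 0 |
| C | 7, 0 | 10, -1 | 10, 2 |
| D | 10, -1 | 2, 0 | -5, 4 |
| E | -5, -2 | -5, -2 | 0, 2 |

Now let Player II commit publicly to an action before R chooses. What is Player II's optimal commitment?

c3

Backward induction with Player II moving first.
- c1: BR = D, leader payoff -1.
- c2: BR = C, leader payoff -1.
- c3: BR = C, leader payoff 2.
Among -1, -1, 2, the best is 2 at c3. Subgame-perfect outcome: (C, c3) with payoffs (10, 2).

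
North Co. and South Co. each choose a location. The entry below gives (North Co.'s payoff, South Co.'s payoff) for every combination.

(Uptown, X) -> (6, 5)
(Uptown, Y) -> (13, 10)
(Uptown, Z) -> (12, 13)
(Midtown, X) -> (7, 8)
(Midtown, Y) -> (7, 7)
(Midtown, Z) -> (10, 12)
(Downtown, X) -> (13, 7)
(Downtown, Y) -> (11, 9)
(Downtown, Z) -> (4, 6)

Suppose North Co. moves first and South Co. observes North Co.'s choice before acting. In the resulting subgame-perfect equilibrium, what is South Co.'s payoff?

Solve by backward induction (North Co. leads).
- Uptown: South Co. compares 5, 10, 13 and picks Z; North Co. would get 12.
- Midtown: South Co. compares 8, 7, 12 and picks Z; North Co. would get 10.
- Downtown: South Co. compares 7, 9, 6 and picks Y; North Co. would get 11.
Among 12, 10, 11, the best is 12 at Uptown. Subgame-perfect outcome: (Uptown, Z) with payoffs (12, 13).

13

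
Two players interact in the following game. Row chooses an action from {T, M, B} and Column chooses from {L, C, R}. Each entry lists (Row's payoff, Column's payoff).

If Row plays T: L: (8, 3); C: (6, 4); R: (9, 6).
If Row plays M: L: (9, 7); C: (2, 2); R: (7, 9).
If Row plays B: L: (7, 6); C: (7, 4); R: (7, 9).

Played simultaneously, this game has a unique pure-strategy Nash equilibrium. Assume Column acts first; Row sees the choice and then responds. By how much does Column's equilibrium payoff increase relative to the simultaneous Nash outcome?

Solve by backward induction (Column leads).
- L: BR = M, leader payoff 7.
- C: BR = B, leader payoff 4.
- R: BR = T, leader payoff 6.
Column's induced payoffs are 7, 4, 6, so Column commits to L. Subgame-perfect outcome: (M, L) with payoffs (9, 7).
Now find the simultaneous Nash equilibrium.
Row's best replies: L→M; C→B; R→T.
Column's best replies: T→R; M→R; B→R.
Only (T, R) has each player best-responding; Nash payoffs (9, 6).
Column's commitment gain: 7 − 6 = 1.

1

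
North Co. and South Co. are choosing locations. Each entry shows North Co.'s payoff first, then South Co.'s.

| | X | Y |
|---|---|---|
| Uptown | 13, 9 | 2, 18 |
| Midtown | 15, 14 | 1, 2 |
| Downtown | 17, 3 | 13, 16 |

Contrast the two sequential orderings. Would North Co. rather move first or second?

If North Co. leads: South Co.'s best replies are Uptown→Y, Midtown→X, Downtown→Y; North Co.'s induced payoffs 2, 15, 13; outcome (Midtown, X), payoffs (15, 14).
If South Co. leads: North Co.'s best replies are X→Downtown, Y→Downtown; South Co.'s induced payoffs 3, 16; outcome (Downtown, Y), payoffs (13, 16).
North Co. gets 15 moving first and 13 moving second, so North Co. prefers to move first.

first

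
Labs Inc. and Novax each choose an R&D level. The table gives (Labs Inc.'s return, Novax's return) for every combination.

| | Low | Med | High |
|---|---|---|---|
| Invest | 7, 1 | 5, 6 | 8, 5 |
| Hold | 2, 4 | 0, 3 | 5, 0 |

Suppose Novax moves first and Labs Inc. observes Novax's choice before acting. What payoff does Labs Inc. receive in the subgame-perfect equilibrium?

5

Labs Inc. best-responds to each possible Novax move:
- Low → Labs Inc. plays Invest (best of 7, 2); Novax gets 1.
- Med → Labs Inc. plays Invest (best of 5, 0); Novax gets 6.
- High → Labs Inc. plays Invest (best of 8, 5); Novax gets 5.
Maximizing over 1, 6, 5, Novax chooses Med. Subgame-perfect outcome: (Invest, Med) with payoffs (5, 6).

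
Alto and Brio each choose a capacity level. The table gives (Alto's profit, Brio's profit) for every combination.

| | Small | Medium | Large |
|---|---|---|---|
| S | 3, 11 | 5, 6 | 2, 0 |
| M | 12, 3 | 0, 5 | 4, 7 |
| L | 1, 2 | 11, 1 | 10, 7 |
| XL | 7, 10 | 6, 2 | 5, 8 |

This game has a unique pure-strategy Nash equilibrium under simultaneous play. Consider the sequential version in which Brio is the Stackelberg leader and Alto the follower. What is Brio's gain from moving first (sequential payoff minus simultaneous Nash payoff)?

Alto best-responds to each possible Brio move:
- Small → Alto plays M (best of 3, 12, 1, 7); Brio gets 3.
- Medium → Alto plays L (best of 5, 0, 11, 6); Brio gets 1.
- Large → Alto plays L (best of 2, 4, 10, 5); Brio gets 7.
Among 3, 1, 7, the best is 7 at Large. Subgame-perfect outcome: (L, Large) with payoffs (10, 7).
Now find the simultaneous Nash equilibrium.
Alto's best replies: Small→M; Medium→L; Large→L.
Brio's best replies: S→Small; M→Large; L→Large; XL→Small.
The unique mutual best reply is (L, Large), giving (10, 7).
Brio's commitment gain: 7 − 7 = 0.

0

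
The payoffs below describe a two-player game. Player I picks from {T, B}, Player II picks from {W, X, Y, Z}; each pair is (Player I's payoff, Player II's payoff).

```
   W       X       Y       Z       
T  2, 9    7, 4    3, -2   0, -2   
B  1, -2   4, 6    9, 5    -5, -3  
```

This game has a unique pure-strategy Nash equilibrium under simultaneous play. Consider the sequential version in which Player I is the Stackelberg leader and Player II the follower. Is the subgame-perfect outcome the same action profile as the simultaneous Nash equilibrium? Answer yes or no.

no

Player II best-responds to each possible Player I move:
- T → Player II plays W (best of 9, 4, -2, -2); Player I gets 2.
- B → Player II plays X (best of -2, 6, 5, -3); Player I gets 4.
Maximizing over 2, 4, Player I chooses B. Subgame-perfect outcome: (B, X) with payoffs (4, 6).
For the simultaneous game, intersect best replies.
Player I's best replies: W→T; X→T; Y→B; Z→T.
Player II's best replies: T→W; B→X.
The unique mutual best reply is (T, W), giving (2, 9).
Sequential outcome (B, X) differs from the Nash profile (T, W).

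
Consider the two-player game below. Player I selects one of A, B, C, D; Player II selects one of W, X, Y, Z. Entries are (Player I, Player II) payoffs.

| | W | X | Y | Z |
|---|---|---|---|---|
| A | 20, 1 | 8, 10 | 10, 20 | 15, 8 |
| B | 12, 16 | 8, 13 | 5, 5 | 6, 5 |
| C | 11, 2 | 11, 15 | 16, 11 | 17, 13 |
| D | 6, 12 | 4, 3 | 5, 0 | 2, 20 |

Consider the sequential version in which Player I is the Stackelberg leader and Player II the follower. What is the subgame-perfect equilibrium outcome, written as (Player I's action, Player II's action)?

Backward induction with Player I moving first.
- A → Player II plays Y (best of 1, 10, 20, 8); Player I gets 10.
- B → Player II plays W (best of 16, 13, 5, 5); Player I gets 12.
- C → Player II plays X (best of 2, 15, 11, 13); Player I gets 11.
- D → Player II plays Z (best of 12, 3, 0, 20); Player I gets 2.
Among 10, 12, 11, 2, the best is 12 at B. Subgame-perfect outcome: (B, W) with payoffs (12, 16).

(B, W)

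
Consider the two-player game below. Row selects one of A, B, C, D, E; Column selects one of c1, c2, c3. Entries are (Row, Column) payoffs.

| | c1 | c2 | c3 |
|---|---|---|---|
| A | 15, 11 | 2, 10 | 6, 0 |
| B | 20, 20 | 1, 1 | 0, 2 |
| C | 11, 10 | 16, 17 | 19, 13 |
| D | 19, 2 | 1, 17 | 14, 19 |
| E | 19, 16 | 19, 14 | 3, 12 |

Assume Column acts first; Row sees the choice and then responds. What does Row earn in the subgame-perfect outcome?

Solve by backward induction (Column leads).
- c1: Row compares 15, 20, 11, 19, 19 and picks B; Column would get 20.
- c2: Row compares 2, 1, 16, 1, 19 and picks E; Column would get 14.
- c3: Row compares 6, 0, 19, 14, 3 and picks C; Column would get 13.
Column's induced payoffs are 20, 14, 13, so Column commits to c1. Subgame-perfect outcome: (B, c1) with payoffs (20, 20).

20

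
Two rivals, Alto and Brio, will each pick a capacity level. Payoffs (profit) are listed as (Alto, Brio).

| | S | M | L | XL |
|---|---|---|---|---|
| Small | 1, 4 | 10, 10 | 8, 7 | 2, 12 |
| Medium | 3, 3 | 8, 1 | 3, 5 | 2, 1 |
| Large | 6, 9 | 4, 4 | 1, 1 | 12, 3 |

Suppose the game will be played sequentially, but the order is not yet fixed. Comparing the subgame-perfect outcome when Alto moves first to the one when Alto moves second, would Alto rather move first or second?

If Alto leads: Brio's best replies are Small→XL, Medium→L, Large→S; Alto's induced payoffs 2, 3, 6; outcome (Large, S), payoffs (6, 9).
If Brio leads: Alto's best replies are S→Large, M→Small, L→Small, XL→Large; Brio's induced payoffs 9, 10, 7, 3; outcome (Small, M), payoffs (10, 10).
Alto gets 6 moving first and 10 moving second, so Alto prefers to move second.

second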